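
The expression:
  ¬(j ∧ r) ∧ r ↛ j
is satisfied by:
  {r: True, j: False}


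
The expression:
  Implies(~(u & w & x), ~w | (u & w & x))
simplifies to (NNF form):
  ~w | (u & x)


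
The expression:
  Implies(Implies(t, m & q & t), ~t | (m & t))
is always true.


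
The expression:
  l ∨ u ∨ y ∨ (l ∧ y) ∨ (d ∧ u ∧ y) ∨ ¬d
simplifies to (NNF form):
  l ∨ u ∨ y ∨ ¬d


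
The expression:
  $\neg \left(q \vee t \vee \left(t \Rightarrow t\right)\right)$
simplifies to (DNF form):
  $\text{False}$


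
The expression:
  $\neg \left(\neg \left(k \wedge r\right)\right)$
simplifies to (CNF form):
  $k \wedge r$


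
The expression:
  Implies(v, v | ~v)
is always true.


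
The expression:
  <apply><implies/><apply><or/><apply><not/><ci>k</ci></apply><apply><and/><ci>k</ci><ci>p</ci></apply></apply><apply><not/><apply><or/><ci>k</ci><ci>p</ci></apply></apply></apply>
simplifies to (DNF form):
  <apply><not/><ci>p</ci></apply>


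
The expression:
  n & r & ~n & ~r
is never true.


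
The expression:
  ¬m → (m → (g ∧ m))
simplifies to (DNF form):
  True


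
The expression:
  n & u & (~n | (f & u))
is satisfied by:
  {u: True, f: True, n: True}


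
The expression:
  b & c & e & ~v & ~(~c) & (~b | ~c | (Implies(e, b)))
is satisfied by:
  {c: True, e: True, b: True, v: False}


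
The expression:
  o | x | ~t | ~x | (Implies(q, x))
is always true.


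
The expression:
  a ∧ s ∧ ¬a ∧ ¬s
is never true.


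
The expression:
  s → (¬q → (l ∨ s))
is always true.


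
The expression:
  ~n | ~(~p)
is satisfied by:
  {p: True, n: False}
  {n: False, p: False}
  {n: True, p: True}


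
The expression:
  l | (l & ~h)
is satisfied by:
  {l: True}


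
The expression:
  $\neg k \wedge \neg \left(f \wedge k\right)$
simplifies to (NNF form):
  $\neg k$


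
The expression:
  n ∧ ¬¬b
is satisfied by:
  {b: True, n: True}


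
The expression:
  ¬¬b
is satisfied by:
  {b: True}


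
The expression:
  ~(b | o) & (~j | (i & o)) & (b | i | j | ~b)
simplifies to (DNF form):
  ~b & ~j & ~o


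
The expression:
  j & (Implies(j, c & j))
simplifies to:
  c & j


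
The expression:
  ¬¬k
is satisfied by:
  {k: True}


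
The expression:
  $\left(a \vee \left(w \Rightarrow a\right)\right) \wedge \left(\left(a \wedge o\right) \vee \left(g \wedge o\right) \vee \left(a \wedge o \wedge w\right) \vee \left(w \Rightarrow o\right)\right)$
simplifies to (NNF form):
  $\left(a \wedge o\right) \vee \neg w$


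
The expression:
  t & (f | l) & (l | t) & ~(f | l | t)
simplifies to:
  False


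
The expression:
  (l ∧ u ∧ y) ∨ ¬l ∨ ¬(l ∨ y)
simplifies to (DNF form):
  (u ∧ y) ∨ ¬l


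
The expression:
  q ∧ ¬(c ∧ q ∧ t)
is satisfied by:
  {q: True, c: False, t: False}
  {t: True, q: True, c: False}
  {c: True, q: True, t: False}


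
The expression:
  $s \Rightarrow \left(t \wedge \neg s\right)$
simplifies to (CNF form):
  $\neg s$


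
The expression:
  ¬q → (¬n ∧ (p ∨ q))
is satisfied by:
  {q: True, p: True, n: False}
  {q: True, p: False, n: False}
  {n: True, q: True, p: True}
  {n: True, q: True, p: False}
  {p: True, n: False, q: False}


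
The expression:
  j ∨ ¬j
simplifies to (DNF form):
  True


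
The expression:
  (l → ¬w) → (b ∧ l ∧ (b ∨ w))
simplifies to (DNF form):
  (b ∧ l) ∨ (l ∧ w)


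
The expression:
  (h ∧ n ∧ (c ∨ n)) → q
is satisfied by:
  {q: True, h: False, n: False}
  {h: False, n: False, q: False}
  {n: True, q: True, h: False}
  {n: True, h: False, q: False}
  {q: True, h: True, n: False}
  {h: True, q: False, n: False}
  {n: True, h: True, q: True}


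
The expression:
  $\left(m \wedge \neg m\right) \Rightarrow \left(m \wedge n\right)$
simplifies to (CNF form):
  $\text{True}$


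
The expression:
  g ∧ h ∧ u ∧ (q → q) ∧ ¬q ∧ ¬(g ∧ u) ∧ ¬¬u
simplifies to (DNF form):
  False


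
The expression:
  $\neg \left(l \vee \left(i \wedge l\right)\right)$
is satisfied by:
  {l: False}


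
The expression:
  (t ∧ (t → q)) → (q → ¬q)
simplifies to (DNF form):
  ¬q ∨ ¬t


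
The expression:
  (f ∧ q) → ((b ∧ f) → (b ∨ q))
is always true.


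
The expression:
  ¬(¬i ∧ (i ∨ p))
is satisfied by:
  {i: True, p: False}
  {p: False, i: False}
  {p: True, i: True}


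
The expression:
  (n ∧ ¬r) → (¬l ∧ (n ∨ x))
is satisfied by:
  {r: True, l: False, n: False}
  {l: False, n: False, r: False}
  {r: True, n: True, l: False}
  {n: True, l: False, r: False}
  {r: True, l: True, n: False}
  {l: True, r: False, n: False}
  {r: True, n: True, l: True}


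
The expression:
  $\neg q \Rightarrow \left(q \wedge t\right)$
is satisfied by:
  {q: True}


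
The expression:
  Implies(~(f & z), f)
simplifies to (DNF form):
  f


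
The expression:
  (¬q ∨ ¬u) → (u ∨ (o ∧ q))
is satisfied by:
  {o: True, u: True, q: True}
  {o: True, u: True, q: False}
  {u: True, q: True, o: False}
  {u: True, q: False, o: False}
  {o: True, q: True, u: False}


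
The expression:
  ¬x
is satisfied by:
  {x: False}


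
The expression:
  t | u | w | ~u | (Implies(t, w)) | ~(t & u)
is always true.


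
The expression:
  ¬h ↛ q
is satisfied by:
  {q: True, h: False}
  {h: False, q: False}
  {h: True, q: True}


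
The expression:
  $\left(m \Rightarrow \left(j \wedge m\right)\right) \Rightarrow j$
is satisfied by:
  {m: True, j: True}
  {m: True, j: False}
  {j: True, m: False}


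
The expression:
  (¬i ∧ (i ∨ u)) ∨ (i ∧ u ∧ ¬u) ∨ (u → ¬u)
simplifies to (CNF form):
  ¬i ∨ ¬u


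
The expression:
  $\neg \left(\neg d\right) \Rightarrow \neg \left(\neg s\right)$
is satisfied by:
  {s: True, d: False}
  {d: False, s: False}
  {d: True, s: True}


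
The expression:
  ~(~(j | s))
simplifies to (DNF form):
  j | s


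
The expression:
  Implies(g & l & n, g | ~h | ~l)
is always true.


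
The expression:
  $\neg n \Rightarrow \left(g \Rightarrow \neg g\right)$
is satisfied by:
  {n: True, g: False}
  {g: False, n: False}
  {g: True, n: True}


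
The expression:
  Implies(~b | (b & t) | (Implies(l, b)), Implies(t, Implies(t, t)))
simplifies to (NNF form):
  True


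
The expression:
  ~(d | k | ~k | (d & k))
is never true.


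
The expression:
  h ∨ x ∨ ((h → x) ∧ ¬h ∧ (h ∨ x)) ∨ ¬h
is always true.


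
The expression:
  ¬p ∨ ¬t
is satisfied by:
  {p: False, t: False}
  {t: True, p: False}
  {p: True, t: False}


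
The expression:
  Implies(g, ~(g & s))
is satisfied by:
  {s: False, g: False}
  {g: True, s: False}
  {s: True, g: False}


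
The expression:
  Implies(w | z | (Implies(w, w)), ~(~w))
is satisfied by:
  {w: True}


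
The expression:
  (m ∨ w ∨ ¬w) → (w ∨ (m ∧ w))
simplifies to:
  w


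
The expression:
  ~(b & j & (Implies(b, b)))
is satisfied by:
  {b: False, j: False}
  {j: True, b: False}
  {b: True, j: False}


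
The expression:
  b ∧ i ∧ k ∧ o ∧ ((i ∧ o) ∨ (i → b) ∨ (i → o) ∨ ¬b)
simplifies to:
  b ∧ i ∧ k ∧ o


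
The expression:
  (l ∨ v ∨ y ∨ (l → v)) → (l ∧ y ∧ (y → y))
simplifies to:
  l ∧ y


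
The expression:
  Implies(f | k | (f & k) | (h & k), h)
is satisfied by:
  {h: True, k: False, f: False}
  {f: True, h: True, k: False}
  {h: True, k: True, f: False}
  {f: True, h: True, k: True}
  {f: False, k: False, h: False}


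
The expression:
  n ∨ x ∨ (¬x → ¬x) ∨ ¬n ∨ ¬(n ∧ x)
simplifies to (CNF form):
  True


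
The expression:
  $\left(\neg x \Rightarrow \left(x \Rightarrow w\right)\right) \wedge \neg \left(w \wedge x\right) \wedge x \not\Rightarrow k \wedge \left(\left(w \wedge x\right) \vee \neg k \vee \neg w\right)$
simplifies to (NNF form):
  $x \wedge \neg k \wedge \neg w$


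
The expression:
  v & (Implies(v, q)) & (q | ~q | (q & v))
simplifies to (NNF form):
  q & v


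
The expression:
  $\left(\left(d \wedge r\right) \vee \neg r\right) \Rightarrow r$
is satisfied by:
  {r: True}


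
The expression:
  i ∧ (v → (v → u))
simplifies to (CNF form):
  i ∧ (u ∨ ¬v)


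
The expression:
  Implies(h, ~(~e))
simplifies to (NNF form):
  e | ~h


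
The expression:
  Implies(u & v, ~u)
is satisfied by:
  {u: False, v: False}
  {v: True, u: False}
  {u: True, v: False}


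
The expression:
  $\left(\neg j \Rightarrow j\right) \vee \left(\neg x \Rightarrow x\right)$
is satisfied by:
  {x: True, j: True}
  {x: True, j: False}
  {j: True, x: False}


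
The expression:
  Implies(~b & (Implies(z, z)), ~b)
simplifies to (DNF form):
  True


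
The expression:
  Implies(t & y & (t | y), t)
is always true.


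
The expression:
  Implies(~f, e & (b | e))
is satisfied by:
  {e: True, f: True}
  {e: True, f: False}
  {f: True, e: False}


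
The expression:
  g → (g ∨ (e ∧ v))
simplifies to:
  True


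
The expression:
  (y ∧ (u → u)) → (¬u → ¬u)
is always true.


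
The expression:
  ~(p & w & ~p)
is always true.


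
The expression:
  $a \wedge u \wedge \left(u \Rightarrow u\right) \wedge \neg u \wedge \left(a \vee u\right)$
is never true.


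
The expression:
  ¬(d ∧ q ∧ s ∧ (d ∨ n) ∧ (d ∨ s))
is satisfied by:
  {s: False, q: False, d: False}
  {d: True, s: False, q: False}
  {q: True, s: False, d: False}
  {d: True, q: True, s: False}
  {s: True, d: False, q: False}
  {d: True, s: True, q: False}
  {q: True, s: True, d: False}


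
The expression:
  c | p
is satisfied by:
  {c: True, p: True}
  {c: True, p: False}
  {p: True, c: False}


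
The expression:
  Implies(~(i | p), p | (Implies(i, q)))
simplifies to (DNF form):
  True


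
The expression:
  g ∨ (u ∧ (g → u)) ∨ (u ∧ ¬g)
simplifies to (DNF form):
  g ∨ u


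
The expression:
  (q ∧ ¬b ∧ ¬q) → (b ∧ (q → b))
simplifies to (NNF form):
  True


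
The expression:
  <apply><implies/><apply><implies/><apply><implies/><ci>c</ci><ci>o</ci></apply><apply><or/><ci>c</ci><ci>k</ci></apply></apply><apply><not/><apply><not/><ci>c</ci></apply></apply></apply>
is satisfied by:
  {c: True, k: False}
  {k: False, c: False}
  {k: True, c: True}


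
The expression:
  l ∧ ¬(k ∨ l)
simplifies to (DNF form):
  False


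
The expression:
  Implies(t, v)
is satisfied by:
  {v: True, t: False}
  {t: False, v: False}
  {t: True, v: True}


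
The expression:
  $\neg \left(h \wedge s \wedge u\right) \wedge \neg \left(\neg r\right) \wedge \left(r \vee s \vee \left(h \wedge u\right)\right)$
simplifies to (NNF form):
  $r \wedge \left(\neg h \vee \neg s \vee \neg u\right)$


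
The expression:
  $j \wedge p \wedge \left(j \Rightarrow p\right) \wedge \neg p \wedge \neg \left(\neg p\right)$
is never true.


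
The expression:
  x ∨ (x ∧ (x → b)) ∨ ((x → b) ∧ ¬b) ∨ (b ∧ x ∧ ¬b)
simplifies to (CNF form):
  x ∨ ¬b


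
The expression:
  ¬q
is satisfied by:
  {q: False}


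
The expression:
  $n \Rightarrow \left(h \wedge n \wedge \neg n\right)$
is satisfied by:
  {n: False}


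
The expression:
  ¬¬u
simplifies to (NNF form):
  u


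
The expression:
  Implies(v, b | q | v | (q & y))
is always true.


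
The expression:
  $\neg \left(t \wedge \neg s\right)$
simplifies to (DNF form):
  $s \vee \neg t$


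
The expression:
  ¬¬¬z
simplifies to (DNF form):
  ¬z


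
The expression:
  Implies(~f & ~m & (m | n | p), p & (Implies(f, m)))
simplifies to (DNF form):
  f | m | p | ~n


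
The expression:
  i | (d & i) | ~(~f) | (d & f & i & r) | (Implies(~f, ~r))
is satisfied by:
  {i: True, f: True, r: False}
  {i: True, f: False, r: False}
  {f: True, i: False, r: False}
  {i: False, f: False, r: False}
  {i: True, r: True, f: True}
  {i: True, r: True, f: False}
  {r: True, f: True, i: False}


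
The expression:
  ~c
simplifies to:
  ~c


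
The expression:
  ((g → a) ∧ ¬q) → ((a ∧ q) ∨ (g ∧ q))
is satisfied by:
  {q: True, g: True, a: False}
  {q: True, a: False, g: False}
  {q: True, g: True, a: True}
  {q: True, a: True, g: False}
  {g: True, a: False, q: False}


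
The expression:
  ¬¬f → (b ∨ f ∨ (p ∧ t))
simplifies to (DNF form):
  True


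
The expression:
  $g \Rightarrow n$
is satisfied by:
  {n: True, g: False}
  {g: False, n: False}
  {g: True, n: True}


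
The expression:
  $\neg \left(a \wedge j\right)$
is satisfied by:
  {a: False, j: False}
  {j: True, a: False}
  {a: True, j: False}


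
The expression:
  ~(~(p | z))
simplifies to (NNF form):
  p | z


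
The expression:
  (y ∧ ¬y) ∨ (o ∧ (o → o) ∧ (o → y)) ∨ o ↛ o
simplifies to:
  o ∧ y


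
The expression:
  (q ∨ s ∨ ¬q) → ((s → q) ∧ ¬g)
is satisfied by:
  {q: True, s: False, g: False}
  {s: False, g: False, q: False}
  {q: True, s: True, g: False}


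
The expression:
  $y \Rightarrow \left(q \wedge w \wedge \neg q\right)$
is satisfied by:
  {y: False}


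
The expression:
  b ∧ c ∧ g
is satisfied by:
  {c: True, b: True, g: True}


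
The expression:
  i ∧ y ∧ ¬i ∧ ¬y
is never true.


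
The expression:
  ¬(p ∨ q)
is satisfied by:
  {q: False, p: False}


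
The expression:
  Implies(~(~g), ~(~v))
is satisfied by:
  {v: True, g: False}
  {g: False, v: False}
  {g: True, v: True}


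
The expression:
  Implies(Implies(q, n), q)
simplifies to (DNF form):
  q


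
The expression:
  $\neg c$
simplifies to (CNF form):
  $\neg c$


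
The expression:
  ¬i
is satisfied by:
  {i: False}


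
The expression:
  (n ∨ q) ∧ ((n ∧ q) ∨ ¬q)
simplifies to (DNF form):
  n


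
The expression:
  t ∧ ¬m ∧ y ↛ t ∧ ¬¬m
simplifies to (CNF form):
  False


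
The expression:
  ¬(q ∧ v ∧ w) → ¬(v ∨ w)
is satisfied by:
  {q: True, w: False, v: False}
  {q: False, w: False, v: False}
  {v: True, w: True, q: True}


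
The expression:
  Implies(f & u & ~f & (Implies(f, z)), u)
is always true.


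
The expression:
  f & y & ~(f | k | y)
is never true.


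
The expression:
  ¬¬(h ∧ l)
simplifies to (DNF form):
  h ∧ l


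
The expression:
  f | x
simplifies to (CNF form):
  f | x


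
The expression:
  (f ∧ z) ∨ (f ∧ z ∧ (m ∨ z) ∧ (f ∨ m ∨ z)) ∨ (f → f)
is always true.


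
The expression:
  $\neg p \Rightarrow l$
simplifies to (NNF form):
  $l \vee p$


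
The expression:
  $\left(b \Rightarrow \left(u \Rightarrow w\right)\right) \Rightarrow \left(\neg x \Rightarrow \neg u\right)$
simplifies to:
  $x \vee \left(b \wedge \neg w\right) \vee \neg u$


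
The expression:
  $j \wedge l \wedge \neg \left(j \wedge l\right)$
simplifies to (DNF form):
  $\text{False}$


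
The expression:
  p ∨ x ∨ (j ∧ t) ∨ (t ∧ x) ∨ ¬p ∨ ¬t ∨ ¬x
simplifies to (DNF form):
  True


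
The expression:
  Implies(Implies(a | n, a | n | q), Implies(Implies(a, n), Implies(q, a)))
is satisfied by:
  {a: True, q: False}
  {q: False, a: False}
  {q: True, a: True}


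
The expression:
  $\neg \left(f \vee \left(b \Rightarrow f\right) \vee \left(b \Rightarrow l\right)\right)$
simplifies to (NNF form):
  $b \wedge \neg f \wedge \neg l$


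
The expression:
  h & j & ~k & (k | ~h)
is never true.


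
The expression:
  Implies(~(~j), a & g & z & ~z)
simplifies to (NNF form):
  ~j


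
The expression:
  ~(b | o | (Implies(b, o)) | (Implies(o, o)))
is never true.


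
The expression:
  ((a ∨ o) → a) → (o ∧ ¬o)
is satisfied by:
  {o: True, a: False}


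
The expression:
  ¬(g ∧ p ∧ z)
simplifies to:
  ¬g ∨ ¬p ∨ ¬z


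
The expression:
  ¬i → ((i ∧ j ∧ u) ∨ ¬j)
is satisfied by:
  {i: True, j: False}
  {j: False, i: False}
  {j: True, i: True}


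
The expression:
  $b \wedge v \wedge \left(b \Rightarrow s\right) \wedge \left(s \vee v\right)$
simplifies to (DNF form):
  $b \wedge s \wedge v$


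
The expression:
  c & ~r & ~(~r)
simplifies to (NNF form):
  False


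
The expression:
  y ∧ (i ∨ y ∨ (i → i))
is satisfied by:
  {y: True}


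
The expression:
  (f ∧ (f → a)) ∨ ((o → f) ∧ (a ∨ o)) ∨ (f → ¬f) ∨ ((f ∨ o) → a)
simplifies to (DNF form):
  a ∨ o ∨ ¬f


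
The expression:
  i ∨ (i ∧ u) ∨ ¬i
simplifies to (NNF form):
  True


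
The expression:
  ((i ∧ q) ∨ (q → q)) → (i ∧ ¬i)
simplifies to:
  False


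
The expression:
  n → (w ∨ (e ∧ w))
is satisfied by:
  {w: True, n: False}
  {n: False, w: False}
  {n: True, w: True}


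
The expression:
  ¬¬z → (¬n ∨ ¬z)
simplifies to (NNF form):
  ¬n ∨ ¬z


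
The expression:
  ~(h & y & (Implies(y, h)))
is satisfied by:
  {h: False, y: False}
  {y: True, h: False}
  {h: True, y: False}


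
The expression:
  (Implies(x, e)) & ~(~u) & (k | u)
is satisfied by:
  {e: True, u: True, x: False}
  {u: True, x: False, e: False}
  {x: True, e: True, u: True}


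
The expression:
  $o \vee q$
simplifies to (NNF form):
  $o \vee q$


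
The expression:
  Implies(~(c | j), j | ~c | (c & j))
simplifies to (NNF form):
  True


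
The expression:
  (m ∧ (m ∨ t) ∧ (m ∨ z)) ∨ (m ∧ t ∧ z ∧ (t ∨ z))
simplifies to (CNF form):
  m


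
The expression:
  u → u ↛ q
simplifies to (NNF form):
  ¬q ∨ ¬u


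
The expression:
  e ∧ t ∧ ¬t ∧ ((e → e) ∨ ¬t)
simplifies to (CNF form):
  False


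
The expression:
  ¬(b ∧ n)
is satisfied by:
  {n: False, b: False}
  {b: True, n: False}
  {n: True, b: False}


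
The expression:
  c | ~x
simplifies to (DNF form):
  c | ~x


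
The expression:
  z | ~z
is always true.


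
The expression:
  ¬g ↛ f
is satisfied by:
  {f: True, g: False}
  {g: False, f: False}
  {g: True, f: True}


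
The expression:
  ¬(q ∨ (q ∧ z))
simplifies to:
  ¬q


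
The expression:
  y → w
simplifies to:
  w ∨ ¬y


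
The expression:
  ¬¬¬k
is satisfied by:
  {k: False}


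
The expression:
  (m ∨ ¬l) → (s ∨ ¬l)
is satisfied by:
  {s: True, l: False, m: False}
  {l: False, m: False, s: False}
  {s: True, m: True, l: False}
  {m: True, l: False, s: False}
  {s: True, l: True, m: False}
  {l: True, s: False, m: False}
  {s: True, m: True, l: True}


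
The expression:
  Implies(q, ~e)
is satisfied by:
  {e: False, q: False}
  {q: True, e: False}
  {e: True, q: False}


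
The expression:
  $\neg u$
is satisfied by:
  {u: False}


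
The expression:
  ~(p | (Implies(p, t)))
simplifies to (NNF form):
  False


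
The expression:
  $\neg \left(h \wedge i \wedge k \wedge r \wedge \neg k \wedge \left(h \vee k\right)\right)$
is always true.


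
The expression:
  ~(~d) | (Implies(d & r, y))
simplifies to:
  True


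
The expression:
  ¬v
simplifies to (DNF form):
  ¬v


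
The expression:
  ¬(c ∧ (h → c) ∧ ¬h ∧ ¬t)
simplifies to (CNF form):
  h ∨ t ∨ ¬c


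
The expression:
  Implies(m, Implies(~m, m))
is always true.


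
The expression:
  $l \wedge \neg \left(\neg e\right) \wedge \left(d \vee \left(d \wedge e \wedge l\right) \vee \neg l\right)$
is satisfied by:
  {e: True, d: True, l: True}


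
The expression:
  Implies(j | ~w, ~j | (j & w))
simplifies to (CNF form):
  w | ~j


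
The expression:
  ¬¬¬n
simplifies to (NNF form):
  ¬n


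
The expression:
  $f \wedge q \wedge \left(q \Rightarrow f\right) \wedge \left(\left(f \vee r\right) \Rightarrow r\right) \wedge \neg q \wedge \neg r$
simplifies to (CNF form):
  $\text{False}$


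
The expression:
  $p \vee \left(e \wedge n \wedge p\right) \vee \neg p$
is always true.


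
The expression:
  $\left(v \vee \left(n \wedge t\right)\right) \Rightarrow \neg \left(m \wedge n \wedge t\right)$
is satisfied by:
  {m: False, t: False, n: False}
  {n: True, m: False, t: False}
  {t: True, m: False, n: False}
  {n: True, t: True, m: False}
  {m: True, n: False, t: False}
  {n: True, m: True, t: False}
  {t: True, m: True, n: False}


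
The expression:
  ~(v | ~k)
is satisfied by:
  {k: True, v: False}


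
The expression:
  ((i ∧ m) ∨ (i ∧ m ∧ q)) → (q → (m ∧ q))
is always true.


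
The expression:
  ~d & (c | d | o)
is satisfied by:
  {o: True, c: True, d: False}
  {o: True, c: False, d: False}
  {c: True, o: False, d: False}


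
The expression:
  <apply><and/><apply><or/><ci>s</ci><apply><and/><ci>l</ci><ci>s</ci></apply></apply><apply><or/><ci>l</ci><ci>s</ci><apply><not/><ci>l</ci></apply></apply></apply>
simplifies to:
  <ci>s</ci>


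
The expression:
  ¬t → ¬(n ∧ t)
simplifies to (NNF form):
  True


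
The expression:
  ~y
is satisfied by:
  {y: False}


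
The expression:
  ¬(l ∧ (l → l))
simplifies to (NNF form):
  ¬l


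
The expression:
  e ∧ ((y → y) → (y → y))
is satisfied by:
  {e: True}


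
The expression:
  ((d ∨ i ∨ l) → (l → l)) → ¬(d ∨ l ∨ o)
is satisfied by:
  {d: False, o: False, l: False}


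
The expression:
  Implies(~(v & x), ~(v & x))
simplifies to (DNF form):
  True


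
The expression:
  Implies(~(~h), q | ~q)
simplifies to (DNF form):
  True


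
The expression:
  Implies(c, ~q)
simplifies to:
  ~c | ~q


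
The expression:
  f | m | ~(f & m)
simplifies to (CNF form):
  True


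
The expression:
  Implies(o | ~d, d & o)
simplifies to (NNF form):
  d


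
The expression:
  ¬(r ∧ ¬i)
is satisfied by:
  {i: True, r: False}
  {r: False, i: False}
  {r: True, i: True}


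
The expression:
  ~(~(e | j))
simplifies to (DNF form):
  e | j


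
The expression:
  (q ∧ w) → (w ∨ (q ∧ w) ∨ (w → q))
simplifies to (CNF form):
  True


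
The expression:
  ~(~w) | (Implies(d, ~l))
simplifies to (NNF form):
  w | ~d | ~l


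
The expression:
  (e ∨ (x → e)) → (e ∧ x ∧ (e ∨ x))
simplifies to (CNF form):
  x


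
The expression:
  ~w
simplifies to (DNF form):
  ~w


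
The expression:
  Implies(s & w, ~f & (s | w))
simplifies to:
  ~f | ~s | ~w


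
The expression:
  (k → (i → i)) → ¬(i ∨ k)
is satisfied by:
  {i: False, k: False}


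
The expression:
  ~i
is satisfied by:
  {i: False}


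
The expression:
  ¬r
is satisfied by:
  {r: False}


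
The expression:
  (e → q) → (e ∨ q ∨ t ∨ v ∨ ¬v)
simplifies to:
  True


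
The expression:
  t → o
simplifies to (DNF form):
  o ∨ ¬t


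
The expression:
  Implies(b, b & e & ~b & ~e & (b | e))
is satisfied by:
  {b: False}


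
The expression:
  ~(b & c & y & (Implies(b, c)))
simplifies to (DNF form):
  ~b | ~c | ~y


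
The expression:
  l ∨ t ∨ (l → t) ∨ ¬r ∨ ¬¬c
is always true.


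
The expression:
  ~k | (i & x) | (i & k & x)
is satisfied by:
  {x: True, i: True, k: False}
  {x: True, i: False, k: False}
  {i: True, x: False, k: False}
  {x: False, i: False, k: False}
  {x: True, k: True, i: True}


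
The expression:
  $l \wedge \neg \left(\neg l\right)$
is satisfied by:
  {l: True}


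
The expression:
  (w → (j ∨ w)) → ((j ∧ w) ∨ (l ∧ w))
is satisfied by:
  {l: True, j: True, w: True}
  {l: True, w: True, j: False}
  {j: True, w: True, l: False}


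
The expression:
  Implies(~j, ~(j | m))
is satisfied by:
  {j: True, m: False}
  {m: False, j: False}
  {m: True, j: True}


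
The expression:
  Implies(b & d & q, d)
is always true.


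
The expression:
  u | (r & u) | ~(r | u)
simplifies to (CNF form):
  u | ~r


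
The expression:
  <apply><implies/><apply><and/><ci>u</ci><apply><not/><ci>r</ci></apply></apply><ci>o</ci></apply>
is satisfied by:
  {r: True, o: True, u: False}
  {r: True, u: False, o: False}
  {o: True, u: False, r: False}
  {o: False, u: False, r: False}
  {r: True, o: True, u: True}
  {r: True, u: True, o: False}
  {o: True, u: True, r: False}


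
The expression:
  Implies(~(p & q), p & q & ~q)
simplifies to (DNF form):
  p & q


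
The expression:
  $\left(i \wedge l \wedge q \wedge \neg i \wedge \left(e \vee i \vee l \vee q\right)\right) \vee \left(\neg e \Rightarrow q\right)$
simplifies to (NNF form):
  $e \vee q$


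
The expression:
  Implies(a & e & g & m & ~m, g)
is always true.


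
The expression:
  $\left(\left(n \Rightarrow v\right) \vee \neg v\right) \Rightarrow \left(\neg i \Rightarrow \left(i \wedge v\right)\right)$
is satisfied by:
  {i: True}


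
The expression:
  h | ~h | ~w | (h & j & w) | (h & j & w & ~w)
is always true.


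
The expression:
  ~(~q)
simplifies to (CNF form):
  q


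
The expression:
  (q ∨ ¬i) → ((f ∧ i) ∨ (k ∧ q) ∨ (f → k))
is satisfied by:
  {k: True, i: True, f: False}
  {k: True, i: False, f: False}
  {i: True, k: False, f: False}
  {k: False, i: False, f: False}
  {f: True, k: True, i: True}
  {f: True, k: True, i: False}
  {f: True, i: True, k: False}


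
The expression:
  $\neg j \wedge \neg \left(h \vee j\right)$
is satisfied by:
  {h: False, j: False}


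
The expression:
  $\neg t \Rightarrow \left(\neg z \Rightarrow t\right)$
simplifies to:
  $t \vee z$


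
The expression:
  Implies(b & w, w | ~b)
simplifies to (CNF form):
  True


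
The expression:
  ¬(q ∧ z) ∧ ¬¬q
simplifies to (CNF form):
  q ∧ ¬z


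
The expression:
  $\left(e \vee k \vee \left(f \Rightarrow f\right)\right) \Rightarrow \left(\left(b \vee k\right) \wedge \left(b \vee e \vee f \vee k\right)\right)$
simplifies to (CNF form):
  $b \vee k$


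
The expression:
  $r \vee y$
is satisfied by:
  {r: True, y: True}
  {r: True, y: False}
  {y: True, r: False}


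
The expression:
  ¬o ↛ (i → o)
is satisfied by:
  {i: True, o: False}


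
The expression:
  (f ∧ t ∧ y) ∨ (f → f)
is always true.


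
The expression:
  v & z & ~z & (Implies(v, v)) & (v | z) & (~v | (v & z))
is never true.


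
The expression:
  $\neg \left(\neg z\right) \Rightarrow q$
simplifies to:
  $q \vee \neg z$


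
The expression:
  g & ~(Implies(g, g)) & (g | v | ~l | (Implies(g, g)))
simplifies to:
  False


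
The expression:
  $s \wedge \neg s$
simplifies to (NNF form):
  $\text{False}$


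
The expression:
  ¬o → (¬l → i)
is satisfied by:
  {i: True, o: True, l: True}
  {i: True, o: True, l: False}
  {i: True, l: True, o: False}
  {i: True, l: False, o: False}
  {o: True, l: True, i: False}
  {o: True, l: False, i: False}
  {l: True, o: False, i: False}


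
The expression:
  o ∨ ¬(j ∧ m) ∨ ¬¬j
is always true.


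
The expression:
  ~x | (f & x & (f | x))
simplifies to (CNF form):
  f | ~x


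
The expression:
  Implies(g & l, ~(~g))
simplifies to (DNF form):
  True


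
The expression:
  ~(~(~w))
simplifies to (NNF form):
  ~w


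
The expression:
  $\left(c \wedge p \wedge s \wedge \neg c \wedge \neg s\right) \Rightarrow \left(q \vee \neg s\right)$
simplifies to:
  $\text{True}$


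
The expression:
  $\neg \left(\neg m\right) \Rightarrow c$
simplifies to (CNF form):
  $c \vee \neg m$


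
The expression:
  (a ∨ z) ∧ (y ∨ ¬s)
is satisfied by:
  {y: True, z: True, a: True, s: False}
  {y: True, z: True, a: False, s: False}
  {y: True, a: True, s: False, z: False}
  {z: True, a: True, s: False, y: False}
  {z: True, a: False, s: False, y: False}
  {a: True, z: False, s: False, y: False}
  {y: True, z: True, s: True, a: True}
  {y: True, z: True, s: True, a: False}
  {y: True, s: True, a: True, z: False}


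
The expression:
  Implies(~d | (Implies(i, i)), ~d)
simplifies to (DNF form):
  ~d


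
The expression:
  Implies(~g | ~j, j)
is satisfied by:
  {j: True}


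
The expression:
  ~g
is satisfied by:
  {g: False}


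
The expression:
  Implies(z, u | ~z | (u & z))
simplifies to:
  u | ~z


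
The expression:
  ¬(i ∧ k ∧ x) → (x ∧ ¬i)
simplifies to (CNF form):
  x ∧ (k ∨ ¬i)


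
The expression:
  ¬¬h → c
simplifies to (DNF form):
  c ∨ ¬h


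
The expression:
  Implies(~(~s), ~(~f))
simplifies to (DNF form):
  f | ~s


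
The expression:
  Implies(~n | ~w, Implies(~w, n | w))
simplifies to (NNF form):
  n | w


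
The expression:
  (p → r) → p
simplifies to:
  p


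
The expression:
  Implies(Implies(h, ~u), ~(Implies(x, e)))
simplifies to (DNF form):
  (h & u) | (x & ~e) | (h & u & x) | (h & u & ~e) | (h & x & ~e) | (u & x & ~e) | (h & u & x & ~e)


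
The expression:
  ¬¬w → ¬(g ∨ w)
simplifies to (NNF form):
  ¬w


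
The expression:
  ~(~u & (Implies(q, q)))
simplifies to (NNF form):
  u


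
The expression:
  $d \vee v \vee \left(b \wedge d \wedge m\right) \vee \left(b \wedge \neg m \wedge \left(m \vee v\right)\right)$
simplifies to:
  $d \vee v$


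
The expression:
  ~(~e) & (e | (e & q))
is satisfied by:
  {e: True}


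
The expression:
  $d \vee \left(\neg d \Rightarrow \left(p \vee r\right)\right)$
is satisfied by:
  {r: True, d: True, p: True}
  {r: True, d: True, p: False}
  {r: True, p: True, d: False}
  {r: True, p: False, d: False}
  {d: True, p: True, r: False}
  {d: True, p: False, r: False}
  {p: True, d: False, r: False}


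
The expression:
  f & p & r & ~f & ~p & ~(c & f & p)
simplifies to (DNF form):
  False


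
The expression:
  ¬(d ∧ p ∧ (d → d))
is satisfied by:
  {p: False, d: False}
  {d: True, p: False}
  {p: True, d: False}


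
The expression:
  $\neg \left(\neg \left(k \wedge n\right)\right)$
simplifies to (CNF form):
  $k \wedge n$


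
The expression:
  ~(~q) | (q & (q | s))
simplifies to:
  q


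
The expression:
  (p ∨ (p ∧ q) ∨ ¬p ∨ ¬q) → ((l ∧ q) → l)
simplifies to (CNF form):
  True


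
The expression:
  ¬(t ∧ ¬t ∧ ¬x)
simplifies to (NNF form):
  True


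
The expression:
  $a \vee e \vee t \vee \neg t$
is always true.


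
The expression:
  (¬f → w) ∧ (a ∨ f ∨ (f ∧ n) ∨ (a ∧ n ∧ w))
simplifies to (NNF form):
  f ∨ (a ∧ w)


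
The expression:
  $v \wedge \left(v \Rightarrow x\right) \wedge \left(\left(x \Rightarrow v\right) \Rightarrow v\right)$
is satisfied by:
  {x: True, v: True}


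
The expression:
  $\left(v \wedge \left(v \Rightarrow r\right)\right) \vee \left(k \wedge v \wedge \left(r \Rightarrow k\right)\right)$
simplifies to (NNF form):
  $v \wedge \left(k \vee r\right)$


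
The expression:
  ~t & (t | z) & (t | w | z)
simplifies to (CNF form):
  z & ~t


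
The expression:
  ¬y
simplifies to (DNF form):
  ¬y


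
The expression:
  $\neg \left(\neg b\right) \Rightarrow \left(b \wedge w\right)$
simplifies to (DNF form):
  $w \vee \neg b$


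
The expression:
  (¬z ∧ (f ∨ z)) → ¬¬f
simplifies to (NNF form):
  True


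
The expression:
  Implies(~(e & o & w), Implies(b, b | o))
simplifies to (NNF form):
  True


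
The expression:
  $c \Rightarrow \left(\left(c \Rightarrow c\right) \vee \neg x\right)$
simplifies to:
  $\text{True}$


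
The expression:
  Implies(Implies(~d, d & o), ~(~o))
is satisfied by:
  {o: True, d: False}
  {d: False, o: False}
  {d: True, o: True}


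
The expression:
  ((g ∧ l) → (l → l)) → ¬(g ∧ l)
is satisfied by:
  {l: False, g: False}
  {g: True, l: False}
  {l: True, g: False}


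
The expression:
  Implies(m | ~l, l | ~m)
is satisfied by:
  {l: True, m: False}
  {m: False, l: False}
  {m: True, l: True}


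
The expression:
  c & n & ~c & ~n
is never true.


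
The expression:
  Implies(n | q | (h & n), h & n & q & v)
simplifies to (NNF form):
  (h | ~q) & (n | ~q) & (q | ~n) & (v | ~q)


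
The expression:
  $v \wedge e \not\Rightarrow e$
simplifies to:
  $\text{False}$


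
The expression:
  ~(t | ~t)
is never true.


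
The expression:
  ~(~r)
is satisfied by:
  {r: True}


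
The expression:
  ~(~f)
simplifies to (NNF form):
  f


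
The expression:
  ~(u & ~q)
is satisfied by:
  {q: True, u: False}
  {u: False, q: False}
  {u: True, q: True}


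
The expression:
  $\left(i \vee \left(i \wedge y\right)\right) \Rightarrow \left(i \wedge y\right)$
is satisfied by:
  {y: True, i: False}
  {i: False, y: False}
  {i: True, y: True}


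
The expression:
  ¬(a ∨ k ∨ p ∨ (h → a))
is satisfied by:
  {h: True, p: False, k: False, a: False}


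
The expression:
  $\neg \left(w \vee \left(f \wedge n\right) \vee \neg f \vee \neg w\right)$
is never true.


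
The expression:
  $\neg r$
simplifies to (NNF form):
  $\neg r$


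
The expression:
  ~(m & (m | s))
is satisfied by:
  {m: False}


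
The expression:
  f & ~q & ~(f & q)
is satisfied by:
  {f: True, q: False}


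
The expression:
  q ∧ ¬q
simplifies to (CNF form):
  False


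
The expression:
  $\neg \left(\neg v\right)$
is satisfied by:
  {v: True}


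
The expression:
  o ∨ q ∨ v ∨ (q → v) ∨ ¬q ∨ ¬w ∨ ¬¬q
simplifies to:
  True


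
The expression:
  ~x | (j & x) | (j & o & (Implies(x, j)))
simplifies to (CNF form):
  j | ~x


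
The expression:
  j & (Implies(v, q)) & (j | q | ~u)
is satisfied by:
  {j: True, q: True, v: False}
  {j: True, v: False, q: False}
  {j: True, q: True, v: True}


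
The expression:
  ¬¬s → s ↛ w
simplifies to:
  ¬s ∨ ¬w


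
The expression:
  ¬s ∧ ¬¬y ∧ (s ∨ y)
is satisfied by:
  {y: True, s: False}


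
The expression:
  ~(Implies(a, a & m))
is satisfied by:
  {a: True, m: False}


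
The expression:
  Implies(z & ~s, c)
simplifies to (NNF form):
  c | s | ~z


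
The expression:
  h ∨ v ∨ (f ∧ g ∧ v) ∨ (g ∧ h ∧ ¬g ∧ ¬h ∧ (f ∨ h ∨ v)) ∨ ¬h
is always true.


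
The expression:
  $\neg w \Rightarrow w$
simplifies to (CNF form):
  $w$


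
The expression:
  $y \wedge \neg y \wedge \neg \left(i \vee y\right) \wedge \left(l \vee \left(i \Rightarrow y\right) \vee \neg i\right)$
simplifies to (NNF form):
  $\text{False}$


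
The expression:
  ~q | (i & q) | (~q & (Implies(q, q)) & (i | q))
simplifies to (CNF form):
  i | ~q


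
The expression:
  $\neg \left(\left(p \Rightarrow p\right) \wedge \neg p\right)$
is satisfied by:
  {p: True}


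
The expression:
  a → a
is always true.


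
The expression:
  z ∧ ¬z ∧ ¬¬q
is never true.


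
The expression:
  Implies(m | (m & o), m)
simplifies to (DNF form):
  True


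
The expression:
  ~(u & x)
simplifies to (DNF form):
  ~u | ~x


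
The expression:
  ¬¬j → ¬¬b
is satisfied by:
  {b: True, j: False}
  {j: False, b: False}
  {j: True, b: True}


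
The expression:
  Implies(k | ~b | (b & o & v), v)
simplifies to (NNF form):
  v | (b & ~k)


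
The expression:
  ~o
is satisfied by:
  {o: False}


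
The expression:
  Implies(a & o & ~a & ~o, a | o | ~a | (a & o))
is always true.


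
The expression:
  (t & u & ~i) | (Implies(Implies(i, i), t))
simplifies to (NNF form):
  t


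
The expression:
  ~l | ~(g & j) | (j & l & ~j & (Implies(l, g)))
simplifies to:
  ~g | ~j | ~l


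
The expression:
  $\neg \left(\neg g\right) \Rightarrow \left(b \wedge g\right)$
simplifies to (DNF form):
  $b \vee \neg g$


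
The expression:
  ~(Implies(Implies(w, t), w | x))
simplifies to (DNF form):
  ~w & ~x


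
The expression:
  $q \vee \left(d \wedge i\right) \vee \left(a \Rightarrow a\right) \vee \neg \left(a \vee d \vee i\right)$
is always true.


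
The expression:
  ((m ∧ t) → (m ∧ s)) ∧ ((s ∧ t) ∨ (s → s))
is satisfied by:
  {s: True, m: False, t: False}
  {m: False, t: False, s: False}
  {s: True, t: True, m: False}
  {t: True, m: False, s: False}
  {s: True, m: True, t: False}
  {m: True, s: False, t: False}
  {s: True, t: True, m: True}


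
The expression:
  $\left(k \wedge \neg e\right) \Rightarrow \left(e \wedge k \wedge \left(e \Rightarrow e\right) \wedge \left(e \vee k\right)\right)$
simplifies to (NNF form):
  $e \vee \neg k$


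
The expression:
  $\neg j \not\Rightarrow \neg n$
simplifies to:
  $n \wedge \neg j$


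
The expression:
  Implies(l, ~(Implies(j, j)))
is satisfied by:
  {l: False}


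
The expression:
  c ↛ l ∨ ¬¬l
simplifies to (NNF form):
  c ∨ l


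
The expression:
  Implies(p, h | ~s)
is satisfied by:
  {h: True, s: False, p: False}
  {s: False, p: False, h: False}
  {p: True, h: True, s: False}
  {p: True, s: False, h: False}
  {h: True, s: True, p: False}
  {s: True, h: False, p: False}
  {p: True, s: True, h: True}


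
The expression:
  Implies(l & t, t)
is always true.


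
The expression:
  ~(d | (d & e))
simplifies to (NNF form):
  ~d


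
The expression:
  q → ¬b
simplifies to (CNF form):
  ¬b ∨ ¬q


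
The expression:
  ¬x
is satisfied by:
  {x: False}


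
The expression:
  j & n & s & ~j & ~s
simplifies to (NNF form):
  False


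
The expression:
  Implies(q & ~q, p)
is always true.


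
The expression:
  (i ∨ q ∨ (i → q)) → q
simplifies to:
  q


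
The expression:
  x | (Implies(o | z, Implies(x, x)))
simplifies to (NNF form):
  True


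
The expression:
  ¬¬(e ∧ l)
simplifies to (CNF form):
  e ∧ l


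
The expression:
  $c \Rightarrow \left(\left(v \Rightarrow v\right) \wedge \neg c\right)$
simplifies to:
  $\neg c$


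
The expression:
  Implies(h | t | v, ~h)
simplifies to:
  ~h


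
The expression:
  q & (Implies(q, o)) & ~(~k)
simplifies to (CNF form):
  k & o & q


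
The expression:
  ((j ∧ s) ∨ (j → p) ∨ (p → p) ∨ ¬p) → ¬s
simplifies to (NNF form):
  ¬s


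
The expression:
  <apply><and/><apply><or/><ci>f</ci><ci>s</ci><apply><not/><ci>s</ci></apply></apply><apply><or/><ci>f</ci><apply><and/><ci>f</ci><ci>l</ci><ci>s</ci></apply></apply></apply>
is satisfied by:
  {f: True}


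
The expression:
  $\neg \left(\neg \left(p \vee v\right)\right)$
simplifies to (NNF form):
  $p \vee v$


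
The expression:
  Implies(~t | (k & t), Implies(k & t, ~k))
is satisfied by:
  {k: False, t: False}
  {t: True, k: False}
  {k: True, t: False}
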